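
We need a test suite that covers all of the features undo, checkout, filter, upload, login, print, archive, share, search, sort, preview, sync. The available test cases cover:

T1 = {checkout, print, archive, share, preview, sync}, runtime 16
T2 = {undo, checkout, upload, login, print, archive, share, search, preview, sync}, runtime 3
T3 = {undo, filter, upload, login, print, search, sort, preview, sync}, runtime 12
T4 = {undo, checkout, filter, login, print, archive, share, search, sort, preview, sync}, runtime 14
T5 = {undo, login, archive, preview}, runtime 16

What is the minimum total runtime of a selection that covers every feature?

T2, T3 cover every feature at runtime 3 + 12 = 15.
Any cover uses at least 2 test cases; among all covering selections none totals below 15.

15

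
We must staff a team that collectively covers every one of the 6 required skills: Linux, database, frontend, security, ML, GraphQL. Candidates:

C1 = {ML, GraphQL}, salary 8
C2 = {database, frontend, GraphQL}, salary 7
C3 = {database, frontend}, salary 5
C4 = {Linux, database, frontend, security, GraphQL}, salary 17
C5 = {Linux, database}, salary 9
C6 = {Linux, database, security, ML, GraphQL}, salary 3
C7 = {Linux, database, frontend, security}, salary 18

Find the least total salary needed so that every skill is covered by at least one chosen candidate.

C3, C6 cover every skill at salary 5 + 3 = 8.
Any cover uses at least 2 candidates; among all covering selections none totals below 8.

8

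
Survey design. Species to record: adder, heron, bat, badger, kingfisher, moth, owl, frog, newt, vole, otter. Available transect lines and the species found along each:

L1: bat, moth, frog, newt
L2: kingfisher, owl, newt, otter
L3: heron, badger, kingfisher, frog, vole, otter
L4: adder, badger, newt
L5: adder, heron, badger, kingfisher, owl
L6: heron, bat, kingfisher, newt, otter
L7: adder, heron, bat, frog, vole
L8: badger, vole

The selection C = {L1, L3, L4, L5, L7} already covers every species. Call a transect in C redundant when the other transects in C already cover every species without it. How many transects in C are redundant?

Drop L1: moth uncovered — not redundant.
Drop L3: otter uncovered — not redundant.
Drop L4: the rest still cover every species — redundant.
Drop L5: owl uncovered — not redundant.
Drop L7: the rest still cover every species — redundant.
2 redundant: L4, L7.

2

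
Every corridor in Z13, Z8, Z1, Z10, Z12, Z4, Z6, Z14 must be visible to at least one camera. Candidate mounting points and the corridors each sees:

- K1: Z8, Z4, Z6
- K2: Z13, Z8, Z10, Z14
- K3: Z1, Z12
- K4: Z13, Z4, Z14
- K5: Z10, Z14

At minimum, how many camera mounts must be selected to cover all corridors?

K1, K2, K3 together cover {Z13, Z8, Z1, Z10, Z12, Z4, Z6, Z14} — every corridor.
No 2 of the 5 camera mounts cover everything (all 10 pairs fall short), so 3 is minimum.

3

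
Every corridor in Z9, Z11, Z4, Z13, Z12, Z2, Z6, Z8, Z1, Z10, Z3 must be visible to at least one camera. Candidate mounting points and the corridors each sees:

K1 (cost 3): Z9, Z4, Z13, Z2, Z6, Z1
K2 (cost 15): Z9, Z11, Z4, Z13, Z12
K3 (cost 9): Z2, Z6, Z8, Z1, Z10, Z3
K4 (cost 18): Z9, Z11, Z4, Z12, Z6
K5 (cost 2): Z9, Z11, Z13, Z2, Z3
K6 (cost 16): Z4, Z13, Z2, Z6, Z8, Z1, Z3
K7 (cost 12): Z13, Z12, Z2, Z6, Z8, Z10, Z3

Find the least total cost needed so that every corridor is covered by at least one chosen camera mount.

17

K1, K5, K7 cover every corridor at cost 3 + 2 + 12 = 17.
Any cover uses at least 2 camera mounts; among all covering selections none totals below 17.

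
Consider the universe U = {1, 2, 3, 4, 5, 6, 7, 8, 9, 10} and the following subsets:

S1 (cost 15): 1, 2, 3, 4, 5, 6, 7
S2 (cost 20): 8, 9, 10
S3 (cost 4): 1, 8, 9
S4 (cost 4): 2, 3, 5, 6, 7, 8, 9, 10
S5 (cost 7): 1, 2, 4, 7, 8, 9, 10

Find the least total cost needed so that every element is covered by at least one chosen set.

S4, S5 cover every element at cost 4 + 7 = 11.
Any cover uses at least 2 sets; among all covering selections none totals below 11.

11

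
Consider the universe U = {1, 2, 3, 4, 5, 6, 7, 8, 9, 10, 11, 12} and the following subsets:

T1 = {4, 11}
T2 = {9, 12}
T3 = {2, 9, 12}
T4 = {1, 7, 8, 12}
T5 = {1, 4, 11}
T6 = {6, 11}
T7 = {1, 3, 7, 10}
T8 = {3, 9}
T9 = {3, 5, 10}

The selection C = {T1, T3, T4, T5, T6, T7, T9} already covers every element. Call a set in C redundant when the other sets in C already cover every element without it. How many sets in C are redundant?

Drop T1: the rest still cover every element — redundant.
Drop T3: 2, 9 uncovered — not redundant.
Drop T4: 8 uncovered — not redundant.
Drop T5: the rest still cover every element — redundant.
Drop T6: 6 uncovered — not redundant.
Drop T7: the rest still cover every element — redundant.
Drop T9: 5 uncovered — not redundant.
3 redundant: T1, T5, T7.

3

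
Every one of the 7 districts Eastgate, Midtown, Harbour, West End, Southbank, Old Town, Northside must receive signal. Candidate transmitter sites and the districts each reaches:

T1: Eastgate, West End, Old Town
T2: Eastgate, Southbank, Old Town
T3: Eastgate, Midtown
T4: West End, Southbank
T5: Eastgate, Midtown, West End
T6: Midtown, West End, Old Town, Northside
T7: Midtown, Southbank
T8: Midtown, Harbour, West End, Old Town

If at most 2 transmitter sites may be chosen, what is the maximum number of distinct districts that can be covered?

Choosing T2, T6 covers {Eastgate, Midtown, West End, Southbank, Old Town, Northside} — 6 districts.
No choice of 2 transmitter sites does better; here Harbour is left uncovered.

6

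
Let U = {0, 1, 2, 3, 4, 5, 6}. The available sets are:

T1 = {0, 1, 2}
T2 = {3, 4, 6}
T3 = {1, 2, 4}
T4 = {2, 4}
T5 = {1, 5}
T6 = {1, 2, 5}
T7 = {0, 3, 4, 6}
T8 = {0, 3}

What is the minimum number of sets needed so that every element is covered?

2

T6, T7 together cover {0, 1, 2, 3, 4, 5, 6} — every element.
No single set contains all 7 elements, so 2 is optimal.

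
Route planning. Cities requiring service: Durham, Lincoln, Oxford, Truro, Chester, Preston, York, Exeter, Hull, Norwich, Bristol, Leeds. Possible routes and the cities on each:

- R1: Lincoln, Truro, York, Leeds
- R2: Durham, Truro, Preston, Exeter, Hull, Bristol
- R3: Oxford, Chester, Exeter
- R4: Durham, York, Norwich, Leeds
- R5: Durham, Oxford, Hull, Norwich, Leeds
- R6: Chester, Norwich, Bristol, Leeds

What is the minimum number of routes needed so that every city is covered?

4

R1, R2, R3, R4 together cover {Durham, Lincoln, Oxford, Truro, Chester, Preston, York, Exeter, Hull, Norwich, Bristol, Leeds} — every city.
No 3 of the 6 routes cover everything (all 20 triples fall short), so 4 is minimum.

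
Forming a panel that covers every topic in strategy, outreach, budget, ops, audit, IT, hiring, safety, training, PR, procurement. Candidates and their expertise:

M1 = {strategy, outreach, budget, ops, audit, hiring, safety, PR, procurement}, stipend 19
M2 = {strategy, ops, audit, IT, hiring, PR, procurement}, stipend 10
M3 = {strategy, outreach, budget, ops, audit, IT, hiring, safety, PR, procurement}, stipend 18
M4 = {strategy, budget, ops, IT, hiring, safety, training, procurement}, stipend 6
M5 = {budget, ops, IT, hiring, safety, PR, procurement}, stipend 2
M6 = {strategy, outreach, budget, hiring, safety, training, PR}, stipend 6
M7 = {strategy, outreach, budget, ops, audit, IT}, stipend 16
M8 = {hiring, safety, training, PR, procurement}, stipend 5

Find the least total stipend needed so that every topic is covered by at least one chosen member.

M2, M6 cover every topic at stipend 10 + 6 = 16.
Any cover uses at least 2 members; among all covering selections none totals below 16.
Greedy by coverage-per-stipend would pick M5, M6, M2 for 18 — worse than the optimum 16.

16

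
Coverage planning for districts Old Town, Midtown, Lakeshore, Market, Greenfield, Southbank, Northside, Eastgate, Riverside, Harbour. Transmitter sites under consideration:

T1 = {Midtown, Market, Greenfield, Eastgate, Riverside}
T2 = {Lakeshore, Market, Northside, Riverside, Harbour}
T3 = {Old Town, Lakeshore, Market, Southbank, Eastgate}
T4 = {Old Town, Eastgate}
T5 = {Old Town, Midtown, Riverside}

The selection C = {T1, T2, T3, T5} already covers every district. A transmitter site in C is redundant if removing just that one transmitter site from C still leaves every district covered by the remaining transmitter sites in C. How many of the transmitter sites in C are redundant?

Drop T1: Greenfield uncovered — not redundant.
Drop T2: Northside, Harbour uncovered — not redundant.
Drop T3: Southbank uncovered — not redundant.
Drop T5: the rest still cover every district — redundant.
1 redundant: T5.

1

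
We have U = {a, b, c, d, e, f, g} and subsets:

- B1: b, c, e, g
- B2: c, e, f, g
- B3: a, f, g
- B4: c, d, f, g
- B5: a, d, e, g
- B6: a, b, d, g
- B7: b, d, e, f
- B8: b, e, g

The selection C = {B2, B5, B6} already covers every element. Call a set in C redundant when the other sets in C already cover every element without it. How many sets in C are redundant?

1

Drop B2: c, f uncovered — not redundant.
Drop B5: the rest still cover every element — redundant.
Drop B6: b uncovered — not redundant.
1 redundant: B5.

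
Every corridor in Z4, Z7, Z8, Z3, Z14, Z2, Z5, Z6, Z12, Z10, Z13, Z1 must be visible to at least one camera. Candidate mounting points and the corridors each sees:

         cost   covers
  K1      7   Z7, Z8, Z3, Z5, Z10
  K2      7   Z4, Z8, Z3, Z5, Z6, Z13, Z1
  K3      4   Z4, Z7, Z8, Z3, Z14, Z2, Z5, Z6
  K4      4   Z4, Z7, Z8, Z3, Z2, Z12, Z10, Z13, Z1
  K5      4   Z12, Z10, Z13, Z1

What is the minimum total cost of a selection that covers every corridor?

K3, K4 cover every corridor at cost 4 + 4 = 8.
Any cover uses at least 2 camera mounts; among all covering selections none totals below 8.

8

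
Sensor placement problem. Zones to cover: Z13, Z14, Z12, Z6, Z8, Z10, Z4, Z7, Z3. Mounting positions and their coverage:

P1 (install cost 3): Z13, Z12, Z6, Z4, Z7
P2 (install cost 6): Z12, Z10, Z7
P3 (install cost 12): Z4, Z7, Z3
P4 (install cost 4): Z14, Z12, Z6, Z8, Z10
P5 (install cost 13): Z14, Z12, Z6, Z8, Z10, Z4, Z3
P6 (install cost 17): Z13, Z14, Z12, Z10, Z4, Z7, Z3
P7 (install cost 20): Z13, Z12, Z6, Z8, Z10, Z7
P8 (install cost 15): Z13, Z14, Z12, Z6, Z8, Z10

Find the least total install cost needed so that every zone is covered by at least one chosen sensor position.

P1, P5 cover every zone at install cost 3 + 13 = 16.
Any cover uses at least 2 sensor positions; among all covering selections none totals below 16.

16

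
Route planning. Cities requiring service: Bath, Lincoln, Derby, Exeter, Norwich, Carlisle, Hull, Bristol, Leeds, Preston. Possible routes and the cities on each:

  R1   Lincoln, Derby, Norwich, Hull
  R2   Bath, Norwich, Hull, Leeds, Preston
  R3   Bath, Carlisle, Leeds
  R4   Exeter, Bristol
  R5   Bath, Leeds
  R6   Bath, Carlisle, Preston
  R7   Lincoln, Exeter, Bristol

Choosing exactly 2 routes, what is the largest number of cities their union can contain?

Choosing R2, R7 covers {Bath, Lincoln, Exeter, Norwich, Hull, Bristol, Leeds, Preston} — 8 cities.
No choice of 2 routes does better; here Derby, Carlisle are left uncovered.

8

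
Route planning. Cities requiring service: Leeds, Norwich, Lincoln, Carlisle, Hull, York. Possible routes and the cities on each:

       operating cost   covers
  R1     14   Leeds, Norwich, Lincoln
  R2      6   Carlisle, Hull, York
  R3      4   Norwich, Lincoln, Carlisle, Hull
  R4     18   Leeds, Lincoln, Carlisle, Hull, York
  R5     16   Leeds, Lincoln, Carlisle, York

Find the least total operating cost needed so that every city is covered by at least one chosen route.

R1, R2 cover every city at operating cost 14 + 6 = 20.
Any cover uses at least 2 routes; among all covering selections none totals below 20.

20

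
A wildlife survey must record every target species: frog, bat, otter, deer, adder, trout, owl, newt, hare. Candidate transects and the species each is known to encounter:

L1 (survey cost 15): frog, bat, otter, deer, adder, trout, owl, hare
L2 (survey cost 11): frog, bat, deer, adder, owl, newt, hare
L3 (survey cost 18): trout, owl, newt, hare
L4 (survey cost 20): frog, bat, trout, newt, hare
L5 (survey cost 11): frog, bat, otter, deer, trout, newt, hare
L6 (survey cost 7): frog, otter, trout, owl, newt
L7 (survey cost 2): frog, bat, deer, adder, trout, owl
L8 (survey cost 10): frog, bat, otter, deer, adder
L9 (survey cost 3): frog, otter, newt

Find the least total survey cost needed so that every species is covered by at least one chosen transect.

L5, L7 cover every species at survey cost 11 + 2 = 13.
Any cover uses at least 2 transects; among all covering selections none totals below 13.
Greedy by coverage-per-survey cost would pick L7, L9, L2 for 16 — worse than the optimum 13.

13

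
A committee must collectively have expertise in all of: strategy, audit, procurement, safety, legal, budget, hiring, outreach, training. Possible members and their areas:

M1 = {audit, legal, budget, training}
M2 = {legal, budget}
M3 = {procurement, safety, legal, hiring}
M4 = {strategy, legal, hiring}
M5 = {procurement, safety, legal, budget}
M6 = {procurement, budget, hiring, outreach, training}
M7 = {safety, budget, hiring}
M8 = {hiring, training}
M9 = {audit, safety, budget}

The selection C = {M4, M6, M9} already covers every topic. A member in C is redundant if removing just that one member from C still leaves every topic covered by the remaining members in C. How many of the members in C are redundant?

Drop M4: strategy, legal uncovered — not redundant.
Drop M6: procurement, outreach, training uncovered — not redundant.
Drop M9: audit, safety uncovered — not redundant.
None of the members in C is redundant.

0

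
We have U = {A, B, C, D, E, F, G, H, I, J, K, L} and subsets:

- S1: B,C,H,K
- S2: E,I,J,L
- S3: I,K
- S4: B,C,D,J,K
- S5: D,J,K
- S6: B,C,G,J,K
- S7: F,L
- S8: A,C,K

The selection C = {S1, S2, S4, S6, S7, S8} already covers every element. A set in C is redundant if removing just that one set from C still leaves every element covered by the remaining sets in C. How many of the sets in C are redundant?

Drop S1: H uncovered — not redundant.
Drop S2: E, I uncovered — not redundant.
Drop S4: D uncovered — not redundant.
Drop S6: G uncovered — not redundant.
Drop S7: F uncovered — not redundant.
Drop S8: A uncovered — not redundant.
None of the sets in C is redundant.

0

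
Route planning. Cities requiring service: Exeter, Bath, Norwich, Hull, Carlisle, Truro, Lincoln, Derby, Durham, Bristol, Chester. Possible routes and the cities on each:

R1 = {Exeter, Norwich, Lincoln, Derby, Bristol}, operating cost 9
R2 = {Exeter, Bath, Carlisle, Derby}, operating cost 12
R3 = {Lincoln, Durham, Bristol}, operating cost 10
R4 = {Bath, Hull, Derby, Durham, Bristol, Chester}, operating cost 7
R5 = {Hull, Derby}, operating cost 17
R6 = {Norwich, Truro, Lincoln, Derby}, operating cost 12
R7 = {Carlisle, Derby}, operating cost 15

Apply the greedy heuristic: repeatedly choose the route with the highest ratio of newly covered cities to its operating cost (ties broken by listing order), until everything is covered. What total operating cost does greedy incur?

40

Pick 1: R4 adds 6 new (Bath, Hull, Derby, Durham, Bristol, Chester) at operating cost 7 (ratio 6/7).
Pick 2: R1 adds 3 new (Exeter, Norwich, Lincoln) at operating cost 9 (ratio 3/9).
Pick 3: R2 adds 1 new (Carlisle) at operating cost 12 (ratio 1/12).
Pick 4: R6 adds 1 new (Truro) at operating cost 12 (ratio 1/12).
Greedy total operating cost: 7 + 9 + 12 + 12 = 40. (The true optimum is 31, so greedy overshoots here.)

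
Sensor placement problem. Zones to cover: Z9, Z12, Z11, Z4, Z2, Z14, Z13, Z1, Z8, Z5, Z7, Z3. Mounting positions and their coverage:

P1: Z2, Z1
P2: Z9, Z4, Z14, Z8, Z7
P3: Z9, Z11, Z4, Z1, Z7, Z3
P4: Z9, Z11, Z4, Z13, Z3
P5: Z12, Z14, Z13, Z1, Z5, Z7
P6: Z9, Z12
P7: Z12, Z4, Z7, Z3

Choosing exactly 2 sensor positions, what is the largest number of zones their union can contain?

10

Choosing P3, P5 covers {Z9, Z12, Z11, Z4, Z14, Z13, Z1, Z5, Z7, Z3} — 10 zones.
No choice of 2 sensor positions does better; here Z2, Z8 are left uncovered.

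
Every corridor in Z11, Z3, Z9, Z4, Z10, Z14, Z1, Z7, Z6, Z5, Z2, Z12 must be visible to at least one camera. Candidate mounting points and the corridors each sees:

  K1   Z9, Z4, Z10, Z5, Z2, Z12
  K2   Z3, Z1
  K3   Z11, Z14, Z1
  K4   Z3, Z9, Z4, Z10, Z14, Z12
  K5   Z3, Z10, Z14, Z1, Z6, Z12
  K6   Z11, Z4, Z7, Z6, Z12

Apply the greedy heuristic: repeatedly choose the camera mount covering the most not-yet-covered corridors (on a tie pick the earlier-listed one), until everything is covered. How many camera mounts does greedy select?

3

Pick 1: K1 covers 6 new corridors (Z9, Z4, Z10, Z5, Z2, Z12).
Pick 2: K5 covers 4 new corridors (Z3, Z14, Z1, Z6).
Pick 3: K6 covers 2 new corridors (Z11, Z7).
Greedy uses 3 camera mounts.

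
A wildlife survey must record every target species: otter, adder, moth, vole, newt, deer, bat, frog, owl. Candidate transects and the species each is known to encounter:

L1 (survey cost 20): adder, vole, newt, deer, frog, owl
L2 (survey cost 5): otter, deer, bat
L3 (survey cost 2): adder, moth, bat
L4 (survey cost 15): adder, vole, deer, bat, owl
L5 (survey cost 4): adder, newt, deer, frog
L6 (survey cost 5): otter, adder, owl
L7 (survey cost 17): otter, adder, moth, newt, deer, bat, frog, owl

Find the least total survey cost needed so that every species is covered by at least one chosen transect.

26

L2, L3, L4, L5 cover every species at survey cost 5 + 2 + 15 + 4 = 26.
Any cover uses at least 2 transects; among all covering selections none totals below 26.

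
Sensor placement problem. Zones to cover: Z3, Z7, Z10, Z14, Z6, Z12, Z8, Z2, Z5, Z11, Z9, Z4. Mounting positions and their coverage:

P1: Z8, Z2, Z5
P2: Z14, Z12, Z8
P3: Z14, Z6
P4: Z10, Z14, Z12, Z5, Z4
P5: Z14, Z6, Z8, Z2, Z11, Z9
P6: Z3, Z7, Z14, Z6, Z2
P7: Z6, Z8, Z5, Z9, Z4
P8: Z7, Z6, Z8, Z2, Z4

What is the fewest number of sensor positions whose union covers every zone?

3

P4, P5, P6 together cover {Z3, Z7, Z10, Z14, Z6, Z12, Z8, Z2, Z5, Z11, Z9, Z4} — every zone.
No 2 of the 8 sensor positions cover everything (all 28 pairs fall short), so 3 is minimum.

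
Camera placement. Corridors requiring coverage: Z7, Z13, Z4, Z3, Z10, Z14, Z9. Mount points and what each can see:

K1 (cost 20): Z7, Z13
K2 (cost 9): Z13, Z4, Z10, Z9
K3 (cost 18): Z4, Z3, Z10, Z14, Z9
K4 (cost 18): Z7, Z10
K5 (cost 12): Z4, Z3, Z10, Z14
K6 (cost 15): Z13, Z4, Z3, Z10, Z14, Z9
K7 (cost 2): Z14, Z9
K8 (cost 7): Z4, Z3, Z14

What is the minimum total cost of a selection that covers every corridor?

33

K4, K6 cover every corridor at cost 18 + 15 = 33.
Any cover uses at least 2 camera mounts; among all covering selections none totals below 33.
Greedy by coverage-per-cost would pick K7, K2, K8, K4 for 36 — worse than the optimum 33.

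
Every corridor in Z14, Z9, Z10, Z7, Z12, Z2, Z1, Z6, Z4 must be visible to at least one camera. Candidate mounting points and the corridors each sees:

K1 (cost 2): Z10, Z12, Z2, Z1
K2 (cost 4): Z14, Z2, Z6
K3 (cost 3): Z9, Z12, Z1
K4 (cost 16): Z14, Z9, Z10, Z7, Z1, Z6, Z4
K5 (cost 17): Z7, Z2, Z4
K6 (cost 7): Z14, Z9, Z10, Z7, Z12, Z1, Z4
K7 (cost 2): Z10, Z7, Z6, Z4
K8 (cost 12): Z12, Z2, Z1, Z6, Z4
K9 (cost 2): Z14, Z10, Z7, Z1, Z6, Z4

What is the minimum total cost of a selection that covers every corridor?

7

K1, K3, K9 cover every corridor at cost 2 + 3 + 2 = 7.
Any cover uses at least 2 camera mounts; among all covering selections none totals below 7.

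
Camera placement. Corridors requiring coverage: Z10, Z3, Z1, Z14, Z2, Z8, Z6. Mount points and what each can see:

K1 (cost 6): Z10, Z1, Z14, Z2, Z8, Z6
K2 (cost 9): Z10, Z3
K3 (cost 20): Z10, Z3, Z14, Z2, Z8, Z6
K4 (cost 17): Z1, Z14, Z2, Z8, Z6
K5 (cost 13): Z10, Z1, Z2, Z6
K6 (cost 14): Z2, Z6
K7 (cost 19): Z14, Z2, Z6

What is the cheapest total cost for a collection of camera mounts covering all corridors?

K1, K2 cover every corridor at cost 6 + 9 = 15.
Any cover uses at least 2 camera mounts; among all covering selections none totals below 15.

15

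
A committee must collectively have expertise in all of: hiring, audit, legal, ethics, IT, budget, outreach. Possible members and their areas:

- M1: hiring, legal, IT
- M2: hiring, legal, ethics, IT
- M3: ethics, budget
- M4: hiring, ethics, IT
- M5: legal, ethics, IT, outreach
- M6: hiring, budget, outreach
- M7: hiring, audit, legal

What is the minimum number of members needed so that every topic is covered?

M2, M6, M7 together cover {hiring, audit, legal, ethics, IT, budget, outreach} — every topic.
No 2 of the 7 members cover everything (all 21 pairs fall short), so 3 is minimum.

3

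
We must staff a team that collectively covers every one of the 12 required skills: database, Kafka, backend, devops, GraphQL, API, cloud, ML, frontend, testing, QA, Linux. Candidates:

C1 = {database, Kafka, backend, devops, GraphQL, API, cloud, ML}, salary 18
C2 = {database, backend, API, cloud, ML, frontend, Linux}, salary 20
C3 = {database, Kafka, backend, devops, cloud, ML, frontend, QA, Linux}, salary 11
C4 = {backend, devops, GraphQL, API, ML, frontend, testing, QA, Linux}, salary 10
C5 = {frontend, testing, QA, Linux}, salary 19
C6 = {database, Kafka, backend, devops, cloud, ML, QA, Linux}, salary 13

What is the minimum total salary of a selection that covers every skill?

21

C3, C4 cover every skill at salary 11 + 10 = 21.
Any cover uses at least 2 candidates; among all covering selections none totals below 21.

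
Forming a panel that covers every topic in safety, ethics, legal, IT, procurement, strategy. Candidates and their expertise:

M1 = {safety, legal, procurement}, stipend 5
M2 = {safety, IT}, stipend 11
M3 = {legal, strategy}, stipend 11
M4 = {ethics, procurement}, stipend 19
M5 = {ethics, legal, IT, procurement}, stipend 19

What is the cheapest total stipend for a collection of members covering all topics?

35

M1, M3, M5 cover every topic at stipend 5 + 11 + 19 = 35.
Any cover uses at least 3 members; among all covering selections none totals below 35.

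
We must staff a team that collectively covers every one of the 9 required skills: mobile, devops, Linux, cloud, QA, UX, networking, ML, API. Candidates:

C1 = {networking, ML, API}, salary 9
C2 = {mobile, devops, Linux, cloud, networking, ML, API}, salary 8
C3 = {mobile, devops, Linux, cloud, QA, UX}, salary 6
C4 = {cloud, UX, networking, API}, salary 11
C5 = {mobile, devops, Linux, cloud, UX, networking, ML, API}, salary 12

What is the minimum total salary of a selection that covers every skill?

14

C2, C3 cover every skill at salary 8 + 6 = 14.
Any cover uses at least 2 candidates; among all covering selections none totals below 14.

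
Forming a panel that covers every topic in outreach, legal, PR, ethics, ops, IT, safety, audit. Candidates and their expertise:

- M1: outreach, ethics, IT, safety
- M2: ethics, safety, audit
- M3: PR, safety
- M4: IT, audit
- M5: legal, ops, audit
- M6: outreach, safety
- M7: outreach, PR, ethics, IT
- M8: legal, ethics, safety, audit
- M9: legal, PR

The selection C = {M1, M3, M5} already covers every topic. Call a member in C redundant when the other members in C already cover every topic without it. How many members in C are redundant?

Drop M1: outreach, ethics, IT uncovered — not redundant.
Drop M3: PR uncovered — not redundant.
Drop M5: legal, ops, audit uncovered — not redundant.
None of the members in C is redundant.

0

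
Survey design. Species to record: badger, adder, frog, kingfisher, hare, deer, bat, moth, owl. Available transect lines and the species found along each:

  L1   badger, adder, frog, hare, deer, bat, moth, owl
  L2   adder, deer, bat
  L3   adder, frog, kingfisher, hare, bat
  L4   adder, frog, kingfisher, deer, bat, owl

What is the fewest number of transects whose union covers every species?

L1, L3 together cover {badger, adder, frog, kingfisher, hare, deer, bat, moth, owl} — every species.
No single transect contains all 9 species, so 2 is optimal.

2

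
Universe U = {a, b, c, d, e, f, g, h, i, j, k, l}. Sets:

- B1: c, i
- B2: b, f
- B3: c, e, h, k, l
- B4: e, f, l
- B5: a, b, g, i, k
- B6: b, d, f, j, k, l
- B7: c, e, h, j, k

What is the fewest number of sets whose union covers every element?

B3, B5, B6 together cover {a, b, c, d, e, f, g, h, i, j, k, l} — every element.
No 2 of the 7 sets cover everything (all 21 pairs fall short), so 3 is minimum.

3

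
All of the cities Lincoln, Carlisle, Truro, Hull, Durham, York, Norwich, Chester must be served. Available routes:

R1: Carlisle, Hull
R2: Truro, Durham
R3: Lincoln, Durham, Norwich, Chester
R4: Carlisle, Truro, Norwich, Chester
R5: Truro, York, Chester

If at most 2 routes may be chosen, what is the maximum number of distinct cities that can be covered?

Choosing R1, R3 covers {Lincoln, Carlisle, Hull, Durham, Norwich, Chester} — 6 cities.
No choice of 2 routes does better; here Truro, York are left uncovered.

6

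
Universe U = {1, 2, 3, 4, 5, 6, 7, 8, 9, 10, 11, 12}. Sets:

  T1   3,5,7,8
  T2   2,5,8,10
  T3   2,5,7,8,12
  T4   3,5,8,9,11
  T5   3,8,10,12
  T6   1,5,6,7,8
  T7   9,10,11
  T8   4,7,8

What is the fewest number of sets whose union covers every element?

T1, T3, T6, T7, T8 together cover {1, 2, 3, 4, 5, 6, 7, 8, 9, 10, 11, 12} — every element.
No 4 of the 8 sets cover everything (all 70 size-4 selections fall short), so 5 is minimum.

5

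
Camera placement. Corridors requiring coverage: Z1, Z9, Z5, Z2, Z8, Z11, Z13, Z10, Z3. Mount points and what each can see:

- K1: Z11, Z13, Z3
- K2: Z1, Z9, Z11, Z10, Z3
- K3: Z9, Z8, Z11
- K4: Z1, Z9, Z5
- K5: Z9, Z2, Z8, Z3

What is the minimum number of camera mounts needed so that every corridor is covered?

4

K1, K2, K4, K5 together cover {Z1, Z9, Z5, Z2, Z8, Z11, Z13, Z10, Z3} — every corridor.
No 3 of the 5 camera mounts cover everything (all 10 triples fall short), so 4 is minimum.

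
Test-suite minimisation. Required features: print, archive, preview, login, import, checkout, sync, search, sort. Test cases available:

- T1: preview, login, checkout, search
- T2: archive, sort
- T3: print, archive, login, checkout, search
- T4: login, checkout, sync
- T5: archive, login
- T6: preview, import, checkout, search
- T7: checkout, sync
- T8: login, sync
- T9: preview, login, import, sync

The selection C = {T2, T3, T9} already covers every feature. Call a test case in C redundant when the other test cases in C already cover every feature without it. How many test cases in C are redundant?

Drop T2: sort uncovered — not redundant.
Drop T3: print, checkout, search uncovered — not redundant.
Drop T9: preview, import, sync uncovered — not redundant.
None of the test cases in C is redundant.

0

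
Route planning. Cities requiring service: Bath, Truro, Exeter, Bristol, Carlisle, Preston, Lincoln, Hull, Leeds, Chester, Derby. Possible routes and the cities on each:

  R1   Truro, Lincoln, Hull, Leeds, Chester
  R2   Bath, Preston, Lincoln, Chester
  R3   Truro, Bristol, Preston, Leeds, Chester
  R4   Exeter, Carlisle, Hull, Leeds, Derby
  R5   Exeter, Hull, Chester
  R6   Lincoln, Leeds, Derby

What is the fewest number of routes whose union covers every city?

R2, R3, R4 together cover {Bath, Truro, Exeter, Bristol, Carlisle, Preston, Lincoln, Hull, Leeds, Chester, Derby} — every city.
No 2 of the 6 routes cover everything (all 15 pairs fall short), so 3 is minimum.
Greedy (largest uncovered first) would take R1, R4, R2, R3 — 4 routes — but 3 suffice.

3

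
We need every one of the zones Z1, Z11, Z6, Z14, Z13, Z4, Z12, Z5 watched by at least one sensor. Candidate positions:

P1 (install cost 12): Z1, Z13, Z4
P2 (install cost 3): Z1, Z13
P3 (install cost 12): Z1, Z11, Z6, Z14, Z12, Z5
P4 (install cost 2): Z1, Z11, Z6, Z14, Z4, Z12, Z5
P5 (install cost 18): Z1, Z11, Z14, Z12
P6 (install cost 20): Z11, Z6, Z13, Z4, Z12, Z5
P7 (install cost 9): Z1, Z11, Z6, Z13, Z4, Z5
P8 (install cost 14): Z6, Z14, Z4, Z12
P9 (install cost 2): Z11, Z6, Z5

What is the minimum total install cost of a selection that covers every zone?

P2, P4 cover every zone at install cost 3 + 2 = 5.
Any cover uses at least 2 sensor positions; among all covering selections none totals below 5.

5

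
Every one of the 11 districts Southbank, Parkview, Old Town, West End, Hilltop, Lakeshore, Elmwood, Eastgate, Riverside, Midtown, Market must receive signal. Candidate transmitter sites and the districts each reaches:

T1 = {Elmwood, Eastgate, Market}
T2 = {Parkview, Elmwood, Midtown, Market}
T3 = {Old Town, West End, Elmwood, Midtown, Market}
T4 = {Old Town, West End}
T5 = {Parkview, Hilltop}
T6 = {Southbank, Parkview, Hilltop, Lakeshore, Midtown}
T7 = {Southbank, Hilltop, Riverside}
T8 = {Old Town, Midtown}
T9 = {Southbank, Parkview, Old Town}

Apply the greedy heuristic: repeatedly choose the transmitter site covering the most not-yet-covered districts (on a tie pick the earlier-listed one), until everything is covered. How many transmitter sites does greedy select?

Pick 1: T3 covers 5 new districts (Old Town, West End, Elmwood, Midtown, Market).
Pick 2: T6 covers 4 new districts (Southbank, Parkview, Hilltop, Lakeshore).
Pick 3: T1 covers 1 new districts (Eastgate).
Pick 4: T7 covers 1 new districts (Riverside).
Greedy uses 4 transmitter sites.

4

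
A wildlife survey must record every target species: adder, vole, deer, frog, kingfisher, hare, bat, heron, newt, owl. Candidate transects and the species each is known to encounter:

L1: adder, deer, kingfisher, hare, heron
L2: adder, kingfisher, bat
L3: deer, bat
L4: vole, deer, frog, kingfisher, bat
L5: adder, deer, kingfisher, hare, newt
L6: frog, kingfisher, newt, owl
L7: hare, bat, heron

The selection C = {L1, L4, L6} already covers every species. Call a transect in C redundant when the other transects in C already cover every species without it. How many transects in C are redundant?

0

Drop L1: adder, hare, heron uncovered — not redundant.
Drop L4: vole, bat uncovered — not redundant.
Drop L6: newt, owl uncovered — not redundant.
None of the transects in C is redundant.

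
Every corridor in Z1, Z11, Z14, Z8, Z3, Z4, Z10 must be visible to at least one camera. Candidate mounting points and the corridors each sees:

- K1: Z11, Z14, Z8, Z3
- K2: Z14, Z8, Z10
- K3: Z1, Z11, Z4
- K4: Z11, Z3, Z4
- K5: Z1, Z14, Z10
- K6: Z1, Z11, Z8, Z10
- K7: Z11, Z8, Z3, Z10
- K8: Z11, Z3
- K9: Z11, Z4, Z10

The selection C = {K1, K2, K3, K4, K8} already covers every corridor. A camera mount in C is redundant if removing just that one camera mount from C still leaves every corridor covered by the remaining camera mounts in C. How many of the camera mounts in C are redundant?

3

Drop K1: the rest still cover every corridor — redundant.
Drop K2: Z10 uncovered — not redundant.
Drop K3: Z1 uncovered — not redundant.
Drop K4: the rest still cover every corridor — redundant.
Drop K8: the rest still cover every corridor — redundant.
3 redundant: K1, K4, K8.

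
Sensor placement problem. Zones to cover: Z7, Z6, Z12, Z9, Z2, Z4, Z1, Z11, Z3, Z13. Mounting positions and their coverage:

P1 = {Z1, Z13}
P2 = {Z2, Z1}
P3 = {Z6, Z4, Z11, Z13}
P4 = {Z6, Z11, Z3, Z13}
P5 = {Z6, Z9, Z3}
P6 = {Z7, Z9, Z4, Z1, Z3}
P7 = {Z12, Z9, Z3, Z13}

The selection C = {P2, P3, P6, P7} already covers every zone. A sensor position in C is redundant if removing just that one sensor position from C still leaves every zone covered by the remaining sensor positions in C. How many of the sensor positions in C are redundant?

Drop P2: Z2 uncovered — not redundant.
Drop P3: Z6, Z11 uncovered — not redundant.
Drop P6: Z7 uncovered — not redundant.
Drop P7: Z12 uncovered — not redundant.
None of the sensor positions in C is redundant.

0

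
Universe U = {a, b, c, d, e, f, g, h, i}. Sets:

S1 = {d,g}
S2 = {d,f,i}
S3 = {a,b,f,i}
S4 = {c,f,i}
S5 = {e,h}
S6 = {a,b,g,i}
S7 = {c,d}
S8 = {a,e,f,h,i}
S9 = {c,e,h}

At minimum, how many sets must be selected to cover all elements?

3

S1, S3, S9 together cover {a, b, c, d, e, f, g, h, i} — every element.
No 2 of the 9 sets cover everything (all 36 pairs fall short), so 3 is minimum.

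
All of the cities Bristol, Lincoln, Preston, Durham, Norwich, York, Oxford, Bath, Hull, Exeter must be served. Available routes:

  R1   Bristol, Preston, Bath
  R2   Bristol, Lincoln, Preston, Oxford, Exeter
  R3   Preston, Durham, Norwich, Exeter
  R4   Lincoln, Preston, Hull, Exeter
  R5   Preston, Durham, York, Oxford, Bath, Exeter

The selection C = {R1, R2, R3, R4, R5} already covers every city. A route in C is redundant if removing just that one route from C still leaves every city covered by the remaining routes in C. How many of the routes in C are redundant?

2

Drop R1: the rest still cover every city — redundant.
Drop R2: the rest still cover every city — redundant.
Drop R3: Norwich uncovered — not redundant.
Drop R4: Hull uncovered — not redundant.
Drop R5: York uncovered — not redundant.
2 redundant: R1, R2.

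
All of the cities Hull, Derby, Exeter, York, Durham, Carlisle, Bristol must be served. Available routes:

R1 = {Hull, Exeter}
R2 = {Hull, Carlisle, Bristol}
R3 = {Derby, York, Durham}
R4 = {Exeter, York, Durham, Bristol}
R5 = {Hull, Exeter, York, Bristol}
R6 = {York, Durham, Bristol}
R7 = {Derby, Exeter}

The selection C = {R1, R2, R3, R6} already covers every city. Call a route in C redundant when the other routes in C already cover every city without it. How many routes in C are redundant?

Drop R1: Exeter uncovered — not redundant.
Drop R2: Carlisle uncovered — not redundant.
Drop R3: Derby uncovered — not redundant.
Drop R6: the rest still cover every city — redundant.
1 redundant: R6.

1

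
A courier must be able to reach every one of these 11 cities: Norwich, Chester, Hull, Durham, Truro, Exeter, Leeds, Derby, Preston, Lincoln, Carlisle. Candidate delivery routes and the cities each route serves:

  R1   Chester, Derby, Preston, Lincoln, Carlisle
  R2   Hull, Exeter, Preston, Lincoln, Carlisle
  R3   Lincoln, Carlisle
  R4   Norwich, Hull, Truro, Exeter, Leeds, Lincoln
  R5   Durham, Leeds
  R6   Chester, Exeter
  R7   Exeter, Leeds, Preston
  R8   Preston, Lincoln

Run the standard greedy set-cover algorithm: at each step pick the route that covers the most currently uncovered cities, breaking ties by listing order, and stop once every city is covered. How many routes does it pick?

3

Pick 1: R4 covers 6 new cities (Norwich, Hull, Truro, Exeter, Leeds, Lincoln).
Pick 2: R1 covers 4 new cities (Chester, Derby, Preston, Carlisle).
Pick 3: R5 covers 1 new cities (Durham).
Greedy uses 3 routes.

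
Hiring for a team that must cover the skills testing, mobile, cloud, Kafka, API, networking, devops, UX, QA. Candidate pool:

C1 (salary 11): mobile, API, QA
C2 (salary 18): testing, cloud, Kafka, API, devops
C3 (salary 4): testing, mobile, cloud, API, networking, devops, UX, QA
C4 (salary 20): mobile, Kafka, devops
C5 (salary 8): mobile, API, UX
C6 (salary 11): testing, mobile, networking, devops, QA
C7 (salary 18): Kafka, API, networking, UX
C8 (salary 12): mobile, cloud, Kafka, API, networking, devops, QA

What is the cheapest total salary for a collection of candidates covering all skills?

C3, C8 cover every skill at salary 4 + 12 = 16.
Any cover uses at least 2 candidates; among all covering selections none totals below 16.

16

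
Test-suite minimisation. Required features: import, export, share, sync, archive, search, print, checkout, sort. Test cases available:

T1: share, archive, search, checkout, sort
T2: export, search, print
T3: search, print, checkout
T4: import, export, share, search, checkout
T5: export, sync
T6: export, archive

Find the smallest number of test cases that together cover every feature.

T1, T2, T4, T5 together cover {import, export, share, sync, archive, search, print, checkout, sort} — every feature.
No 3 of the 6 test cases cover everything (all 20 triples fall short), so 4 is minimum.

4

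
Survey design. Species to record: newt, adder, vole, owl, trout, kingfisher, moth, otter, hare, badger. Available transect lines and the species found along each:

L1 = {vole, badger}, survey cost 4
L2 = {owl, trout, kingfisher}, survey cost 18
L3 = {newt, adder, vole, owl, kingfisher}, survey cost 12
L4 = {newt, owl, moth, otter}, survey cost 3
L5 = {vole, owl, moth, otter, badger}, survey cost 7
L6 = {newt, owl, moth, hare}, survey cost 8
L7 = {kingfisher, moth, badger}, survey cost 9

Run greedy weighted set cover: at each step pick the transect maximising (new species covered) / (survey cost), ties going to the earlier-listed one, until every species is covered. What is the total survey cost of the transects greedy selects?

45

Pick 1: L4 adds 4 new (newt, owl, moth, otter) at survey cost 3 (ratio 4/3).
Pick 2: L1 adds 2 new (vole, badger) at survey cost 4 (ratio 2/4).
Pick 3: L3 adds 2 new (adder, kingfisher) at survey cost 12 (ratio 2/12).
Pick 4: L6 adds 1 new (hare) at survey cost 8 (ratio 1/8).
Pick 5: L2 adds 1 new (trout) at survey cost 18 (ratio 1/18).
Greedy total survey cost: 3 + 4 + 12 + 8 + 18 = 45.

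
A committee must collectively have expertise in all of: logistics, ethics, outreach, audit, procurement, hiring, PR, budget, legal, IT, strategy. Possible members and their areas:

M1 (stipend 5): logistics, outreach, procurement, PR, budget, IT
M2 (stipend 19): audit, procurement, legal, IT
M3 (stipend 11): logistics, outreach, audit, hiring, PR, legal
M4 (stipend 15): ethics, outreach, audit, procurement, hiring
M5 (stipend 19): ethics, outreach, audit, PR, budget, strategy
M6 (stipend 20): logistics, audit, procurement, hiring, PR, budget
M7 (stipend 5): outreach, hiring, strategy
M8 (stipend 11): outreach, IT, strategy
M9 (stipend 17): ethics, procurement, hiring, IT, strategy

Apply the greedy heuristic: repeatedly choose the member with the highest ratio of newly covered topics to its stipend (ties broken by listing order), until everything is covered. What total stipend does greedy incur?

Pick 1: M1 adds 6 new (logistics, outreach, procurement, PR, budget, IT) at stipend 5 (ratio 6/5).
Pick 2: M7 adds 2 new (hiring, strategy) at stipend 5 (ratio 2/5).
Pick 3: M3 adds 2 new (audit, legal) at stipend 11 (ratio 2/11).
Pick 4: M4 adds 1 new (ethics) at stipend 15 (ratio 1/15).
Greedy total stipend: 5 + 5 + 11 + 15 = 36. (The true optimum is 33, so greedy overshoots here.)

36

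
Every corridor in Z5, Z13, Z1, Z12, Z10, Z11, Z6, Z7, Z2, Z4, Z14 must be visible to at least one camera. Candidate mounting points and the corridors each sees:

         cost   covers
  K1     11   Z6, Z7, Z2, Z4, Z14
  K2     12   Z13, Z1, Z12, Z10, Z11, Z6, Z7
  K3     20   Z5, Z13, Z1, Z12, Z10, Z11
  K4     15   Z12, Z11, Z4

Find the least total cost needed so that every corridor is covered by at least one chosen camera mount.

K1, K3 cover every corridor at cost 11 + 20 = 31.
Any cover uses at least 2 camera mounts; among all covering selections none totals below 31.

31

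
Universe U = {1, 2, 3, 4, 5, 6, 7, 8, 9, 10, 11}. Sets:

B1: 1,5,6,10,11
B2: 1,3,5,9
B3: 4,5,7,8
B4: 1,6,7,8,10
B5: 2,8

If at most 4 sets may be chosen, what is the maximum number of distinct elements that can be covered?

Choosing B1, B2, B3, B5 covers {1, 2, 3, 4, 5, 6, 7, 8, 9, 10, 11} — 11 elements.
That is all 11 elements.

11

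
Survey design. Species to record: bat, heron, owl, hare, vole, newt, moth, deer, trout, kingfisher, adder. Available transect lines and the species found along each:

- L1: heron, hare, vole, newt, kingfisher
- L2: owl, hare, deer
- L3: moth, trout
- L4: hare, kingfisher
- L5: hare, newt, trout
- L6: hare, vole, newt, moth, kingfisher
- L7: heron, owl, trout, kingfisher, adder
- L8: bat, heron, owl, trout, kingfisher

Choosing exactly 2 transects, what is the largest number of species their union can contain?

9

Choosing L6, L7 covers {heron, owl, hare, vole, newt, moth, trout, kingfisher, adder} — 9 species.
No choice of 2 transects does better; here bat, deer are left uncovered.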